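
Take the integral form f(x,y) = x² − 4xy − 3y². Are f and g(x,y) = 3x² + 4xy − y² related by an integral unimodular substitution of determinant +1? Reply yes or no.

D₁ = 28, D₂ = 28
river cycle of f (length 4): (-3, 4, 1), (1, 4, -3), (-3, 2, 2), (2, 2, -3)
river cycle of g (length 4): (-1, 4, 3), (3, 2, -2), (-2, 2, 3), (3, 4, -1)
cycles differ ⇒ inequivalent

no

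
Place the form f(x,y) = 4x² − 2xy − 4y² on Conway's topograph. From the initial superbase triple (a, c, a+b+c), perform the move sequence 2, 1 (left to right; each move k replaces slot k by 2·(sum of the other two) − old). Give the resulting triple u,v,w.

start (4,-4,-2) = (f(1,0),f(0,1),f(1,1))
replace slot 2: 2·(4+(-2)) − (-4) = 8 → (4,8,-2)
replace slot 1: 2·(8+(-2)) − 4 = 8 → (8,8,-2)

8,8,-2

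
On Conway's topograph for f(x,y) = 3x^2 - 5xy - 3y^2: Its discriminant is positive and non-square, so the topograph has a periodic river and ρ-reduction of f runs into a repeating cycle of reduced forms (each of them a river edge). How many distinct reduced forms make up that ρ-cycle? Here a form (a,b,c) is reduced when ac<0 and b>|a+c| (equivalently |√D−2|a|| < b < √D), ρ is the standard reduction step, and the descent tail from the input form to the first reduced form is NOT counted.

D = 61, ⌊√D⌋ = 7
descent: ρ → (-3,5,3)  [lands on river]
river: ρ → (3,7,-1)
river: ρ → (-1,7,3)
river: ρ → (3,5,-3)
river: ρ → (-3,7,1)
river: ρ → (1,7,-3)
ρ-cycle length = 6 (tail of 1 descent step not counted)

6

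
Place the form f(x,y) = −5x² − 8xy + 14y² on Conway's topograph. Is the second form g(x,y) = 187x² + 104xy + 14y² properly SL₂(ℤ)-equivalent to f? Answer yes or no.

D₁ = 344, D₂ = 344
river cycle of f (length 10): (-5, 12, 10), (10, 8, -7), (-7, 6, 11), (11, 16, -2), (-2, 16, 11), (11, 6, -7), (-7, 8, 10), (10, 12, -5), (-5, 18, 1), (1, 18, -5)
river cycle of g (length 10): (-5, 12, 10), (10, 8, -7), (-7, 6, 11), (11, 16, -2), (-2, 16, 11), (11, 6, -7), (-7, 8, 10), (10, 12, -5), (-5, 18, 1), (1, 18, -5)
cycles coincide ⇒ equivalent

yes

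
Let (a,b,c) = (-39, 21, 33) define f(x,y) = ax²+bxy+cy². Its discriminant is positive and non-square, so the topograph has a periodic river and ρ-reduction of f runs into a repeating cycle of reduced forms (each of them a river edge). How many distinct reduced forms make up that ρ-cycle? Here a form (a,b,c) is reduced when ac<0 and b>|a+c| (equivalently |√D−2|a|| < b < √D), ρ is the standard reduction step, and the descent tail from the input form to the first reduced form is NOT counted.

D = 5589, ⌊√D⌋ = 74
river: ρ → (33,45,-27)
river: ρ → (-27,63,15)
river: ρ → (15,57,-39)
river: ρ → (-39,21,33)
ρ-cycle length = 4 (tail of 0 descent steps not counted)

4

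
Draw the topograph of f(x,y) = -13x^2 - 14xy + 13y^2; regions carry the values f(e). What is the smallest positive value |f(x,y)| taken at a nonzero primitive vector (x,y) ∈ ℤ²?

descent: ρ → (13,14,-13)  [lands on river]
river: ρ → (-13,12,14)
river: ρ → (14,16,-11)
river: ρ → (-11,28,2)
river: ρ → (2,28,-11)
river: ρ → (-11,16,14)
river: ρ → (14,12,-13)
river: ρ → (-13,14,13)
river: ρ → (13,12,-14)
river: ρ → (-14,16,11)
river: ρ → (11,28,-2)
river: ρ → (-2,28,11)
river: ρ → (11,16,-14)
river: ρ → (-14,12,13)
closes: descent 1, river 14
min |a| on river = 2

2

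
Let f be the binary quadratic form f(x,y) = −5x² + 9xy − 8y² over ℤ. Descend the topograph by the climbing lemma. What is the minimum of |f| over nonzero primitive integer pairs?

translate: b→1 (≡-9 mod 10), so (5,-9,8)→(5,1,4)
flip: (5,1,4)→(4,-1,5)
reduced (well bottom): (4,-1,5) with a≤c, −a<b≤a
well minimum |f| = |-4| = 4 (negative-definite)

4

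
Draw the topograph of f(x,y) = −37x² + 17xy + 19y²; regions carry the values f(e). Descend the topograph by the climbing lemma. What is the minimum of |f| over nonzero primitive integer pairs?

descent: ρ → (19,21,-35)  [lands on river]
river: ρ → (-35,49,5)
river: ρ → (5,51,-25)
river: ρ → (-25,49,7)
river: ρ → (7,49,-25)
river: ρ → (-25,51,5)
river: ρ → (5,49,-35)
river: ρ → (-35,21,19)
river: ρ → (19,55,-1)
river: ρ → (-1,55,19)
closes: descent 1, river 10
min |a| on river = 1

1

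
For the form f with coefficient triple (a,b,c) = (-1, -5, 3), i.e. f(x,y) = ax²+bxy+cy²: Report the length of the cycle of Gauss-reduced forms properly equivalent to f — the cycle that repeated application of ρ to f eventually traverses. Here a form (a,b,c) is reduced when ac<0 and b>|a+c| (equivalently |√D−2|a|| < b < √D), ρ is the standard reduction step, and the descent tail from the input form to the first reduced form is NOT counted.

D = 37, ⌊√D⌋ = 6
descent: ρ → (3,5,-1)  [lands on river]
river: ρ → (-1,5,3)
river: ρ → (3,1,-3)
river: ρ → (-3,5,1)
river: ρ → (1,5,-3)
river: ρ → (-3,1,3)
ρ-cycle length = 6 (tail of 1 descent step not counted)

6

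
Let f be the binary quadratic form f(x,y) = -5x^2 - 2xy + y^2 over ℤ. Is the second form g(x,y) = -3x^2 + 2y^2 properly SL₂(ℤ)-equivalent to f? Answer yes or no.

D₁ = 24, D₂ = 24
river cycle of f (length 2): (1, 4, -2), (-2, 4, 1)
river cycle of g (length 2): (2, 4, -1), (-1, 4, 2)
cycles differ ⇒ inequivalent

no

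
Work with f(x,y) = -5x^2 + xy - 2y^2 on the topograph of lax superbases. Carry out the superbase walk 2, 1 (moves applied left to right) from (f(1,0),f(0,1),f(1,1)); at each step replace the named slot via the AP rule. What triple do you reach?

start (-5,-2,-6) = (f(1,0),f(0,1),f(1,1))
replace slot 2: 2·((-5)+(-6)) − (-2) = -20 → (-5,-20,-6)
replace slot 1: 2·((-20)+(-6)) − (-5) = -47 → (-47,-20,-6)

-47,-20,-6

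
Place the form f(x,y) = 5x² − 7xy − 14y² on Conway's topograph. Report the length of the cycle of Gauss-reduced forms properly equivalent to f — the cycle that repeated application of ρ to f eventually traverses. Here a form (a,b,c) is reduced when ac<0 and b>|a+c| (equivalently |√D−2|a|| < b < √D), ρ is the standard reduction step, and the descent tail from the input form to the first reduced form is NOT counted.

D = 329, ⌊√D⌋ = 18
descent: ρ → (-14,7,5)
descent: ρ → (5,13,-8)  [lands on river]
river: ρ → (-8,3,10)
river: ρ → (10,17,-1)
river: ρ → (-1,17,10)
river: ρ → (10,3,-8)
river: ρ → (-8,13,5)
river: ρ → (5,17,-2)
river: ρ → (-2,15,13)
river: ρ → (13,11,-4)
river: ρ → (-4,13,10)
river: ρ → (10,7,-7)
river: ρ → (-7,7,10)
river: ρ → (10,13,-4)
river: ρ → (-4,11,13)
river: ρ → (13,15,-2)
river: ρ → (-2,17,5)
ρ-cycle length = 16 (tail of 2 descent steps not counted)

16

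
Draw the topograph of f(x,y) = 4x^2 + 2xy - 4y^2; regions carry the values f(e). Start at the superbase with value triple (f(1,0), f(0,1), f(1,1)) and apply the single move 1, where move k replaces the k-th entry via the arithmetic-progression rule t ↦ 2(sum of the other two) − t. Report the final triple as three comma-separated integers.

start (4,-4,2) = (f(1,0),f(0,1),f(1,1))
replace slot 1: 2·((-4)+2) − 4 = -8 → (-8,-4,2)

-8,-4,2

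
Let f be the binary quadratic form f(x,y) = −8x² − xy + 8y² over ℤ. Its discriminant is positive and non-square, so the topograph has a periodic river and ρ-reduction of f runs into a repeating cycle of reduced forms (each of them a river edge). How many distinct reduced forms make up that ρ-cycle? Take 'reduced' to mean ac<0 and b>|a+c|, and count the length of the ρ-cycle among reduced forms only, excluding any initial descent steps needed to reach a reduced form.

D = 257, ⌊√D⌋ = 16
descent: ρ → (8,1,-8)  [lands on river]
river: ρ → (-8,15,1)
river: ρ → (1,15,-8)
river: ρ → (-8,1,8)
river: ρ → (8,15,-1)
river: ρ → (-1,15,8)
ρ-cycle length = 6 (tail of 1 descent step not counted)

6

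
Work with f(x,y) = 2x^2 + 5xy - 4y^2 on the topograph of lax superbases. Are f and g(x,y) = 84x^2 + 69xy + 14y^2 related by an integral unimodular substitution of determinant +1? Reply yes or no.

D₁ = 57, D₂ = 57
river cycle of f (length 6): (-4, 3, 3), (3, 3, -4), (-4, 5, 2), (2, 7, -1), (-1, 7, 2), (2, 5, -4)
river cycle of g (length 6): (2, 5, -4), (-4, 3, 3), (3, 3, -4), (-4, 5, 2), (2, 7, -1), (-1, 7, 2)
cycles coincide ⇒ equivalent

yes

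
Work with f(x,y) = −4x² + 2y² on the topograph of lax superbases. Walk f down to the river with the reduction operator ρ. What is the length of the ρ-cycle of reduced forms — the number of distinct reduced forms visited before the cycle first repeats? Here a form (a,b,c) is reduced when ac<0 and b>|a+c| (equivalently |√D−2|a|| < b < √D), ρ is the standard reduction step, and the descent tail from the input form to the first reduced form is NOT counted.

D = 32, ⌊√D⌋ = 5
descent: ρ → (2,4,-2)  [lands on river]
river: ρ → (-2,4,2)
ρ-cycle length = 2 (tail of 1 descent step not counted)

2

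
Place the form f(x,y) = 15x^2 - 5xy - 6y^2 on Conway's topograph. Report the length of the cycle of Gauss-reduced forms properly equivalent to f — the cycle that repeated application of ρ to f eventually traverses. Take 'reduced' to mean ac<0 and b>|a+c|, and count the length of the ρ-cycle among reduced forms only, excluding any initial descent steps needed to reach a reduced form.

D = 385, ⌊√D⌋ = 19
descent: ρ → (-6,17,4)  [lands on river]
river: ρ → (4,15,-10)
river: ρ → (-10,5,9)
river: ρ → (9,13,-6)
river: ρ → (-6,11,11)
river: ρ → (11,11,-6)
river: ρ → (-6,13,9)
river: ρ → (9,5,-10)
river: ρ → (-10,15,4)
river: ρ → (4,17,-6)
river: ρ → (-6,19,1)
river: ρ → (1,19,-6)
ρ-cycle length = 12 (tail of 1 descent step not counted)

12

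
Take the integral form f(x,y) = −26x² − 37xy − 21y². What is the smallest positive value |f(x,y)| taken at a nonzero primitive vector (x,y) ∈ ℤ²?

translate: b→-15 (≡37 mod 52), so (26,37,21)→(26,-15,10)
flip: (26,-15,10)→(10,15,26)
translate: b→-5 (≡15 mod 20), so (10,15,26)→(10,-5,21)
reduced (well bottom): (10,-5,21) with a≤c, −a<b≤a
well minimum |f| = |-10| = 10 (negative-definite)

10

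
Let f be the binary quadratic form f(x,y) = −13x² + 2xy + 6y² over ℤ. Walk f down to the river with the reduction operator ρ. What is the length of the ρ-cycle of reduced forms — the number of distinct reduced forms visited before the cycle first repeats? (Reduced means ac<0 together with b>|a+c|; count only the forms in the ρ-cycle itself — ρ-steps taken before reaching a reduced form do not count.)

D = 316, ⌊√D⌋ = 17
descent: ρ → (6,10,-9)  [lands on river]
river: ρ → (-9,8,7)
river: ρ → (7,6,-10)
river: ρ → (-10,14,3)
river: ρ → (3,16,-5)
river: ρ → (-5,14,6)
ρ-cycle length = 6 (tail of 1 descent step not counted)

6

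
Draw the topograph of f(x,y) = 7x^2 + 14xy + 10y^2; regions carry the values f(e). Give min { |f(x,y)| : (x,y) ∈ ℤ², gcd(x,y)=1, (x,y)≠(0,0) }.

translate: b→0 (≡14 mod 14), so (7,14,10)→(7,0,3)
flip: (7,0,3)→(3,0,7)
reduced (well bottom): (3,0,7) with a≤c, −a<b≤a
well minimum = a = 3

3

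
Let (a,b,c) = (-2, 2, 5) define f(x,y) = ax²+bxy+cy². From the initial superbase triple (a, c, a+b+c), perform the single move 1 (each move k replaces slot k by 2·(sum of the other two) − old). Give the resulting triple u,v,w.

start (-2,5,5) = (f(1,0),f(0,1),f(1,1))
replace slot 1: 2·(5+5) − (-2) = 22 → (22,5,5)

22,5,5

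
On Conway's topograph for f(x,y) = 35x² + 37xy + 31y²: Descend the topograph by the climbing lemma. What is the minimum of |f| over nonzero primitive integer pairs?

translate: b→-33 (≡37 mod 70), so (35,37,31)→(35,-33,29)
flip: (35,-33,29)→(29,33,35)
translate: b→-25 (≡33 mod 58), so (29,33,35)→(29,-25,31)
reduced (well bottom): (29,-25,31) with a≤c, −a<b≤a
well minimum = a = 29

29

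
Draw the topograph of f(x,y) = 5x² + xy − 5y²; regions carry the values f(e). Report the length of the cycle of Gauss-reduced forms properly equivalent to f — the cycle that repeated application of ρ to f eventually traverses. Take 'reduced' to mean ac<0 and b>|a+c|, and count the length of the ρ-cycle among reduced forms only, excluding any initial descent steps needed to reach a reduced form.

D = 101, ⌊√D⌋ = 10
river: ρ → (-5,9,1)
river: ρ → (1,9,-5)
river: ρ → (-5,1,5)
river: ρ → (5,9,-1)
river: ρ → (-1,9,5)
river: ρ → (5,1,-5)
ρ-cycle length = 6 (tail of 0 descent steps not counted)

6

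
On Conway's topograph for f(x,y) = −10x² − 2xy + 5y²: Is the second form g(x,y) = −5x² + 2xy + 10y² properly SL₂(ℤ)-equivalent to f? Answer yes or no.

D₁ = 204, D₂ = 204
river cycle of f (length 6): (5, 12, -3), (-3, 12, 5), (5, 8, -7), (-7, 6, 6), (6, 6, -7), (-7, 8, 5)
river cycle of g (length 6): (-5, 12, 3), (3, 12, -5), (-5, 8, 7), (7, 6, -6), (-6, 6, 7), (7, 8, -5)
cycles differ ⇒ inequivalent

no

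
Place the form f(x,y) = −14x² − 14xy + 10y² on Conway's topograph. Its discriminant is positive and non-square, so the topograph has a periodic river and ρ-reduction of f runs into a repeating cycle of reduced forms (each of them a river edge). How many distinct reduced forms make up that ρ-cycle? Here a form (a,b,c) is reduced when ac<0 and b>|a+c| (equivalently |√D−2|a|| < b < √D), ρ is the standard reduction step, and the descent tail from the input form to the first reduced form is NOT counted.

D = 756, ⌊√D⌋ = 27
descent: ρ → (10,14,-14)  [lands on river]
river: ρ → (-14,14,10)
river: ρ → (10,26,-2)
river: ρ → (-2,26,10)
ρ-cycle length = 4 (tail of 1 descent step not counted)

4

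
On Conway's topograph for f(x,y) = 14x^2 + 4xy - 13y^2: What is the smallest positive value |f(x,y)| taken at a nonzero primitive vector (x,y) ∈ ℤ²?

river: ρ → (-13,22,5)
river: ρ → (5,18,-21)
river: ρ → (-21,24,2)
river: ρ → (2,24,-21)
river: ρ → (-21,18,5)
river: ρ → (5,22,-13)
river: ρ → (-13,4,14)
river: ρ → (14,24,-3)
river: ρ → (-3,24,14)
river: ρ → (14,4,-13)
closes: descent 0, river 10
min |a| on river = 2

2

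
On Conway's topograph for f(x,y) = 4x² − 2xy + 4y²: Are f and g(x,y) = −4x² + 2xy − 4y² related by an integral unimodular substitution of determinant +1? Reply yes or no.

D₁ = -60, D₂ = -60
f: flip: (4,-2,4)→(4,2,4)
f: reduced (well bottom): (4,2,4) with a≤c, −a<b≤a
g is negative-definite; reduce −g:
−g: flip: (4,-2,4)→(4,2,4)
−g: reduced (well bottom): (4,2,4) with a≤c, −a<b≤a
flip sign back: reduced form of g is (-4,-2,-4)
reduced forms (4, 2, 4) vs (-4, -2, -4) ⇒ inequivalent

no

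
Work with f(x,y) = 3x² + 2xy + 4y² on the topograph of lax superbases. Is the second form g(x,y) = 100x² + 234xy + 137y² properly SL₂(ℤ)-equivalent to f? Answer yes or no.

D₁ = -44, D₂ = -44
f: reduced (well bottom): (3,2,4) with a≤c, −a<b≤a
g: translate: b→34 (≡234 mod 200), so (100,234,137)→(100,34,3)
g: flip: (100,34,3)→(3,-34,100)
g: translate: b→2 (≡-34 mod 6), so (3,-34,100)→(3,2,4)
g: reduced (well bottom): (3,2,4) with a≤c, −a<b≤a
reduced forms (3, 2, 4) vs (3, 2, 4) ⇒ equivalent

yes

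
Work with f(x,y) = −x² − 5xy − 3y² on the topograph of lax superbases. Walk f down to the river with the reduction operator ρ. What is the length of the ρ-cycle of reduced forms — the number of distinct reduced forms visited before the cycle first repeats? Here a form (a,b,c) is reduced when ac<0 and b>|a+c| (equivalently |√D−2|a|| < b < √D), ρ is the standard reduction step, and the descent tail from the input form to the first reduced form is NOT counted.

D = 13, ⌊√D⌋ = 3
descent: ρ → (-3,-1,1)
descent: ρ → (1,3,-1)  [lands on river]
river: ρ → (-1,3,1)
ρ-cycle length = 2 (tail of 2 descent steps not counted)

2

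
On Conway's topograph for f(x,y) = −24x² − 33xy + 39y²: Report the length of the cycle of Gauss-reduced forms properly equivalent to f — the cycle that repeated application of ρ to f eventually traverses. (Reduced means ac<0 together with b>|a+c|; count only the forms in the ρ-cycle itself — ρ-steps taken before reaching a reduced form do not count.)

D = 4833, ⌊√D⌋ = 69
descent: ρ → (39,33,-24)  [lands on river]
river: ρ → (-24,63,9)
river: ρ → (9,63,-24)
river: ρ → (-24,33,39)
river: ρ → (39,45,-18)
river: ρ → (-18,63,12)
river: ρ → (12,57,-33)
river: ρ → (-33,9,36)
river: ρ → (36,63,-6)
river: ρ → (-6,69,3)
river: ρ → (3,69,-6)
river: ρ → (-6,63,36)
river: ρ → (36,9,-33)
river: ρ → (-33,57,12)
river: ρ → (12,63,-18)
river: ρ → (-18,45,39)
ρ-cycle length = 16 (tail of 1 descent step not counted)

16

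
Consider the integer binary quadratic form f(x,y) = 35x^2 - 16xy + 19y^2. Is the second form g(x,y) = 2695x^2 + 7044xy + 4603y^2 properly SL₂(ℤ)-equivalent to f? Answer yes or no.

D₁ = -2404, D₂ = -2404
f: flip: (35,-16,19)→(19,16,35)
f: reduced (well bottom): (19,16,35) with a≤c, −a<b≤a
g: translate: b→1654 (≡7044 mod 5390), so (2695,7044,4603)→(2695,1654,254)
g: flip: (2695,1654,254)→(254,-1654,2695)
g: translate: b→-130 (≡-1654 mod 508), so (254,-1654,2695)→(254,-130,19)
g: flip: (254,-130,19)→(19,130,254)
g: translate: b→16 (≡130 mod 38), so (19,130,254)→(19,16,35)
g: reduced (well bottom): (19,16,35) with a≤c, −a<b≤a
reduced forms (19, 16, 35) vs (19, 16, 35) ⇒ equivalent

yes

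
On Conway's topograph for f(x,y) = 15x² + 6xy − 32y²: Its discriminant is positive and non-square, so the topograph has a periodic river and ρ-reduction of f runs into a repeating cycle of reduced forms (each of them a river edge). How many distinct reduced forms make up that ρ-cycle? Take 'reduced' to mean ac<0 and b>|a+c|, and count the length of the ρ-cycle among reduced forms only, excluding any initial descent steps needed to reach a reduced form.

D = 1956, ⌊√D⌋ = 44
descent: ρ → (-32,-6,15)
descent: ρ → (15,36,-11)  [lands on river]
river: ρ → (-11,30,24)
river: ρ → (24,18,-17)
river: ρ → (-17,16,25)
river: ρ → (25,34,-8)
river: ρ → (-8,30,33)
river: ρ → (33,36,-5)
river: ρ → (-5,44,1)
river: ρ → (1,44,-5)
river: ρ → (-5,36,33)
river: ρ → (33,30,-8)
river: ρ → (-8,34,25)
river: ρ → (25,16,-17)
river: ρ → (-17,18,24)
river: ρ → (24,30,-11)
river: ρ → (-11,36,15)
river: ρ → (15,24,-23)
river: ρ → (-23,22,16)
river: ρ → (16,42,-3)
river: ρ → (-3,42,16)
river: ρ → (16,22,-23)
river: ρ → (-23,24,15)
ρ-cycle length = 22 (tail of 2 descent steps not counted)

22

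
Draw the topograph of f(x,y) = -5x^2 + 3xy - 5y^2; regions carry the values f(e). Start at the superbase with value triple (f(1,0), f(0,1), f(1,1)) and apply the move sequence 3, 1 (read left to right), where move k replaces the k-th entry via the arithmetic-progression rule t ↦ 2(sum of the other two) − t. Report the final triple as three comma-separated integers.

start (-5,-5,-7) = (f(1,0),f(0,1),f(1,1))
replace slot 3: 2·((-5)+(-5)) − (-7) = -13 → (-5,-5,-13)
replace slot 1: 2·((-5)+(-13)) − (-5) = -31 → (-31,-5,-13)

-31,-5,-13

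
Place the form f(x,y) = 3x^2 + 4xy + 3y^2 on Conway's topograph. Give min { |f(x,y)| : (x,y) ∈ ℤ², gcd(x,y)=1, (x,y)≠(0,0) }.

translate: b→-2 (≡4 mod 6), so (3,4,3)→(3,-2,2)
flip: (3,-2,2)→(2,2,3)
reduced (well bottom): (2,2,3) with a≤c, −a<b≤a
well minimum = a = 2

2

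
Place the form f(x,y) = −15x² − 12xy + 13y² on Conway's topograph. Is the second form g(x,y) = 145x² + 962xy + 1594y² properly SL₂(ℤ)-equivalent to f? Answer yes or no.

D₁ = 924, D₂ = 924
river cycle of f (length 8): (13, 12, -15), (-15, 18, 10), (10, 22, -11), (-11, 22, 10), (10, 18, -15), (-15, 12, 13), (13, 14, -14), (-14, 14, 13)
river cycle of g (length 8): (13, 12, -15), (-15, 18, 10), (10, 22, -11), (-11, 22, 10), (10, 18, -15), (-15, 12, 13), (13, 14, -14), (-14, 14, 13)
cycles coincide ⇒ equivalent

yes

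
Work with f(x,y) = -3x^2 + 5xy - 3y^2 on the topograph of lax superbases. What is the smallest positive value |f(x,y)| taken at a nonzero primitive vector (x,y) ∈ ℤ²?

translate: b→1 (≡-5 mod 6), so (3,-5,3)→(3,1,1)
flip: (3,1,1)→(1,-1,3)
translate: b→1 (≡-1 mod 2), so (1,-1,3)→(1,1,3)
reduced (well bottom): (1,1,3) with a≤c, −a<b≤a
well minimum |f| = |-1| = 1 (negative-definite)

1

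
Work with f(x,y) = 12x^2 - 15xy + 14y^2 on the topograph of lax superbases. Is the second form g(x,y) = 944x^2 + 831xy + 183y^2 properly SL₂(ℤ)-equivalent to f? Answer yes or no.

D₁ = -447, D₂ = -447
f: translate: b→9 (≡-15 mod 24), so (12,-15,14)→(12,9,11)
f: flip: (12,9,11)→(11,-9,12)
f: reduced (well bottom): (11,-9,12) with a≤c, −a<b≤a
g: flip: (944,831,183)→(183,-831,944)
g: translate: b→-99 (≡-831 mod 366), so (183,-831,944)→(183,-99,14)
g: flip: (183,-99,14)→(14,99,183)
g: translate: b→-13 (≡99 mod 28), so (14,99,183)→(14,-13,11)
g: flip: (14,-13,11)→(11,13,14)
g: translate: b→-9 (≡13 mod 22), so (11,13,14)→(11,-9,12)
g: reduced (well bottom): (11,-9,12) with a≤c, −a<b≤a
reduced forms (11, -9, 12) vs (11, -9, 12) ⇒ equivalent

yes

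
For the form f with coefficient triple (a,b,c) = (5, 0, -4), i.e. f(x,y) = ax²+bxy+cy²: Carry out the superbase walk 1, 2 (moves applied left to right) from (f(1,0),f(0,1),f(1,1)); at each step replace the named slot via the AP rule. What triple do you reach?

start (5,-4,1) = (f(1,0),f(0,1),f(1,1))
replace slot 1: 2·((-4)+1) − 5 = -11 → (-11,-4,1)
replace slot 2: 2·((-11)+1) − (-4) = -16 → (-11,-16,1)

-11,-16,1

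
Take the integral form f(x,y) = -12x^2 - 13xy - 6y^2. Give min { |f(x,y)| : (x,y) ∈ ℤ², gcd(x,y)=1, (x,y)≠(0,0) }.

translate: b→-11 (≡13 mod 24), so (12,13,6)→(12,-11,5)
flip: (12,-11,5)→(5,11,12)
translate: b→1 (≡11 mod 10), so (5,11,12)→(5,1,6)
reduced (well bottom): (5,1,6) with a≤c, −a<b≤a
well minimum |f| = |-5| = 5 (negative-definite)

5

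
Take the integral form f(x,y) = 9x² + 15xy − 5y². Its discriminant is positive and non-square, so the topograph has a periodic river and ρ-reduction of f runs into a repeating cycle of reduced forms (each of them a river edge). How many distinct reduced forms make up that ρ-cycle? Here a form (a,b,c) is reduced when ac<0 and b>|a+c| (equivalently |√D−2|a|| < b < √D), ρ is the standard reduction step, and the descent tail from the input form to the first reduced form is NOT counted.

D = 405, ⌊√D⌋ = 20
river: ρ → (-5,15,9)
river: ρ → (9,3,-11)
river: ρ → (-11,19,1)
river: ρ → (1,19,-11)
river: ρ → (-11,3,9)
river: ρ → (9,15,-5)
ρ-cycle length = 6 (tail of 0 descent steps not counted)

6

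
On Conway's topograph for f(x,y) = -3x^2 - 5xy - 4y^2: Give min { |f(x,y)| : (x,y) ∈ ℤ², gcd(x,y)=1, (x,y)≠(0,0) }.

translate: b→-1 (≡5 mod 6), so (3,5,4)→(3,-1,2)
flip: (3,-1,2)→(2,1,3)
reduced (well bottom): (2,1,3) with a≤c, −a<b≤a
well minimum |f| = |-2| = 2 (negative-definite)

2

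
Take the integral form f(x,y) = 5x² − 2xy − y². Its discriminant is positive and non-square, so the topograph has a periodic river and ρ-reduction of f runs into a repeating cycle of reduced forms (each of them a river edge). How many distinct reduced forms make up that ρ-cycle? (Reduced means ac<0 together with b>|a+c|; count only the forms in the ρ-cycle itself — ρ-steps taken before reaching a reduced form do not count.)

D = 24, ⌊√D⌋ = 4
descent: ρ → (-1,4,2)  [lands on river]
river: ρ → (2,4,-1)
ρ-cycle length = 2 (tail of 1 descent step not counted)

2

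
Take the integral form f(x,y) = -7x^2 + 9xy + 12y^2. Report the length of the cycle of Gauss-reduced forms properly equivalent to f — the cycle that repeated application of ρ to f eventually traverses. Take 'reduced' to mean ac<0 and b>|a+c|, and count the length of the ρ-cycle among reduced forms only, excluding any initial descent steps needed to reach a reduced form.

D = 417, ⌊√D⌋ = 20
river: ρ → (12,15,-4)
river: ρ → (-4,17,8)
river: ρ → (8,15,-6)
river: ρ → (-6,9,14)
river: ρ → (14,19,-1)
river: ρ → (-1,19,14)
river: ρ → (14,9,-6)
river: ρ → (-6,15,8)
river: ρ → (8,17,-4)
river: ρ → (-4,15,12)
river: ρ → (12,9,-7)
river: ρ → (-7,19,2)
river: ρ → (2,17,-16)
river: ρ → (-16,15,3)
river: ρ → (3,15,-16)
river: ρ → (-16,17,2)
river: ρ → (2,19,-7)
river: ρ → (-7,9,12)
ρ-cycle length = 18 (tail of 0 descent steps not counted)

18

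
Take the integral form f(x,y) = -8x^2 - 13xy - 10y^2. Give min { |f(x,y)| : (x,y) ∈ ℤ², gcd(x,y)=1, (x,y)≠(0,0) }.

translate: b→-3 (≡13 mod 16), so (8,13,10)→(8,-3,5)
flip: (8,-3,5)→(5,3,8)
reduced (well bottom): (5,3,8) with a≤c, −a<b≤a
well minimum |f| = |-5| = 5 (negative-definite)

5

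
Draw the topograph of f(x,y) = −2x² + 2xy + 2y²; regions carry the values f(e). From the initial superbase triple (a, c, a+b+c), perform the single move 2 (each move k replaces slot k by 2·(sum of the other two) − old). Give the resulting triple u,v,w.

start (-2,2,2) = (f(1,0),f(0,1),f(1,1))
replace slot 2: 2·((-2)+2) − 2 = -2 → (-2,-2,2)

-2,-2,2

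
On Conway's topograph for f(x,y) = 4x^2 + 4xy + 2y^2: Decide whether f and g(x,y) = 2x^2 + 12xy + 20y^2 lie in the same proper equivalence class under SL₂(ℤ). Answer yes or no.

D₁ = -16, D₂ = -16
f: flip: (4,4,2)→(2,-4,4)
f: translate: b→0 (≡-4 mod 4), so (2,-4,4)→(2,0,2)
f: reduced (well bottom): (2,0,2) with a≤c, −a<b≤a
g: translate: b→0 (≡12 mod 4), so (2,12,20)→(2,0,2)
g: reduced (well bottom): (2,0,2) with a≤c, −a<b≤a
reduced forms (2, 0, 2) vs (2, 0, 2) ⇒ equivalent

yes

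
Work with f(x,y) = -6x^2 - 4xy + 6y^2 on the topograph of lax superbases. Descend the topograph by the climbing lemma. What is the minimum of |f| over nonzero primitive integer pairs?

descent: ρ → (6,4,-6)  [lands on river]
river: ρ → (-6,8,4)
river: ρ → (4,8,-6)
river: ρ → (-6,4,6)
river: ρ → (6,8,-4)
river: ρ → (-4,8,6)
closes: descent 1, river 6
min |a| on river = 4

4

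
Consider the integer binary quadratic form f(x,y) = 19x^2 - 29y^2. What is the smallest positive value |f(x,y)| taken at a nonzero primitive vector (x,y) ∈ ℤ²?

descent: ρ → (-29,0,19)
descent: ρ → (19,38,-10)  [lands on river]
river: ρ → (-10,42,11)
river: ρ → (11,46,-2)
river: ρ → (-2,46,11)
river: ρ → (11,42,-10)
river: ρ → (-10,38,19)
closes: descent 2, river 6
min |a| on river = 2

2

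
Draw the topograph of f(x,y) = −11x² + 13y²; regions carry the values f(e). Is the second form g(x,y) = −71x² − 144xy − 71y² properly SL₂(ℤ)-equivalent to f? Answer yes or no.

D₁ = 572, D₂ = 572
river cycle of f (length 2): (-11, 22, 2), (2, 22, -11)
river cycle of g (length 2): (2, 22, -11), (-11, 22, 2)
cycles coincide ⇒ equivalent

yes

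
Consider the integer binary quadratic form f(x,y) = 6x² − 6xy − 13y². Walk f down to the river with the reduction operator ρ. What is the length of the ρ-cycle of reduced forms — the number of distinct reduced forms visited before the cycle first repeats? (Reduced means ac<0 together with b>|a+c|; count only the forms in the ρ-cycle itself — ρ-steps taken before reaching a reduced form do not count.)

D = 348, ⌊√D⌋ = 18
descent: ρ → (-13,6,6)
descent: ρ → (6,18,-1)  [lands on river]
river: ρ → (-1,18,6)
ρ-cycle length = 2 (tail of 2 descent steps not counted)

2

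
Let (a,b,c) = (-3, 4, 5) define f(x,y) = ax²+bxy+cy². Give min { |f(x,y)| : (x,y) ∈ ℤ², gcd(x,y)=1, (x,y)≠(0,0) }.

river: ρ → (5,6,-2)
river: ρ → (-2,6,5)
river: ρ → (5,4,-3)
river: ρ → (-3,8,1)
river: ρ → (1,8,-3)
river: ρ → (-3,4,5)
closes: descent 0, river 6
min |a| on river = 1

1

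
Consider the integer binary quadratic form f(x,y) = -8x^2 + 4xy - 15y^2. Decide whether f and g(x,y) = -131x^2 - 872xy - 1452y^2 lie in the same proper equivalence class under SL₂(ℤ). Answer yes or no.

D₁ = -464, D₂ = -464
f is negative-definite; reduce −f:
−f: reduced (well bottom): (8,-4,15) with a≤c, −a<b≤a
flip sign back: reduced form of f is (-8,4,-15)
g is negative-definite; reduce −g:
−g: translate: b→86 (≡872 mod 262), so (131,872,1452)→(131,86,15)
−g: flip: (131,86,15)→(15,-86,131)
−g: translate: b→4 (≡-86 mod 30), so (15,-86,131)→(15,4,8)
−g: flip: (15,4,8)→(8,-4,15)
−g: reduced (well bottom): (8,-4,15) with a≤c, −a<b≤a
flip sign back: reduced form of g is (-8,4,-15)
reduced forms (-8, 4, -15) vs (-8, 4, -15) ⇒ equivalent

yes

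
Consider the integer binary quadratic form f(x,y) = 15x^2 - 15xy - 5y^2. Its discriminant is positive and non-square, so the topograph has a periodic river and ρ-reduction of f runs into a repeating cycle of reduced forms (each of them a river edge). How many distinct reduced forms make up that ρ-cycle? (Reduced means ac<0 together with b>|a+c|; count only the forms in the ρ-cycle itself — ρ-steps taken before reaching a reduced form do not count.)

D = 525, ⌊√D⌋ = 22
descent: ρ → (-5,15,15)  [lands on river]
river: ρ → (15,15,-5)
ρ-cycle length = 2 (tail of 1 descent step not counted)

2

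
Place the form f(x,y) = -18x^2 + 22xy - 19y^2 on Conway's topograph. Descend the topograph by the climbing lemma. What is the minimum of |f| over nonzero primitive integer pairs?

translate: b→14 (≡-22 mod 36), so (18,-22,19)→(18,14,15)
flip: (18,14,15)→(15,-14,18)
reduced (well bottom): (15,-14,18) with a≤c, −a<b≤a
well minimum |f| = |-15| = 15 (negative-definite)

15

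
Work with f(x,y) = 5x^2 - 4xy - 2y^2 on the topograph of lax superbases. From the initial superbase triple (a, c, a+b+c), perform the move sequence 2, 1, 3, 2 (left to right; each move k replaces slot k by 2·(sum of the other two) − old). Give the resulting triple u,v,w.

start (5,-2,-1) = (f(1,0),f(0,1),f(1,1))
replace slot 2: 2·(5+(-1)) − (-2) = 10 → (5,10,-1)
replace slot 1: 2·(10+(-1)) − 5 = 13 → (13,10,-1)
replace slot 3: 2·(13+10) − (-1) = 47 → (13,10,47)
replace slot 2: 2·(13+47) − 10 = 110 → (13,110,47)

13,110,47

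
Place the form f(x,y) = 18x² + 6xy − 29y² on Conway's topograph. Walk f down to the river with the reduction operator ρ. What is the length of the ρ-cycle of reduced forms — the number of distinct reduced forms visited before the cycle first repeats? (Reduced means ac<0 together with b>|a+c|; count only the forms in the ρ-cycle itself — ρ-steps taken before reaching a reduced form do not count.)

D = 2124, ⌊√D⌋ = 46
descent: ρ → (-29,-6,18)
descent: ρ → (18,42,-5)  [lands on river]
river: ρ → (-5,38,34)
river: ρ → (34,30,-9)
river: ρ → (-9,42,10)
river: ρ → (10,38,-17)
river: ρ → (-17,30,18)
ρ-cycle length = 6 (tail of 2 descent steps not counted)

6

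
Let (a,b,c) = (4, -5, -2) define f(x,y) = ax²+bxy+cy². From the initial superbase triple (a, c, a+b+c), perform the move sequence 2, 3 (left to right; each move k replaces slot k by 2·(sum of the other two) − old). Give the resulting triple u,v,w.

start (4,-2,-3) = (f(1,0),f(0,1),f(1,1))
replace slot 2: 2·(4+(-3)) − (-2) = 4 → (4,4,-3)
replace slot 3: 2·(4+4) − (-3) = 19 → (4,4,19)

4,4,19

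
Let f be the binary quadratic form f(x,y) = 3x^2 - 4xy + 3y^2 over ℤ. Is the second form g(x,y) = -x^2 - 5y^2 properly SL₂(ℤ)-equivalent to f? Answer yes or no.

D₁ = -20, D₂ = -20
f: translate: b→2 (≡-4 mod 6), so (3,-4,3)→(3,2,2)
f: flip: (3,2,2)→(2,-2,3)
f: translate: b→2 (≡-2 mod 4), so (2,-2,3)→(2,2,3)
f: reduced (well bottom): (2,2,3) with a≤c, −a<b≤a
g is negative-definite; reduce −g:
−g: reduced (well bottom): (1,0,5) with a≤c, −a<b≤a
flip sign back: reduced form of g is (-1,0,-5)
reduced forms (2, 2, 3) vs (-1, 0, -5) ⇒ inequivalent

no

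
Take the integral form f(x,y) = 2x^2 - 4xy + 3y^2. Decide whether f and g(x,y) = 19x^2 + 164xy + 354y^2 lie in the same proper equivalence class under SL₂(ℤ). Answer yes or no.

D₁ = -8, D₂ = -8
f: translate: b→0 (≡-4 mod 4), so (2,-4,3)→(2,0,1)
f: flip: (2,0,1)→(1,0,2)
f: reduced (well bottom): (1,0,2) with a≤c, −a<b≤a
g: translate: b→12 (≡164 mod 38), so (19,164,354)→(19,12,2)
g: flip: (19,12,2)→(2,-12,19)
g: translate: b→0 (≡-12 mod 4), so (2,-12,19)→(2,0,1)
g: flip: (2,0,1)→(1,0,2)
g: reduced (well bottom): (1,0,2) with a≤c, −a<b≤a
reduced forms (1, 0, 2) vs (1, 0, 2) ⇒ equivalent

yes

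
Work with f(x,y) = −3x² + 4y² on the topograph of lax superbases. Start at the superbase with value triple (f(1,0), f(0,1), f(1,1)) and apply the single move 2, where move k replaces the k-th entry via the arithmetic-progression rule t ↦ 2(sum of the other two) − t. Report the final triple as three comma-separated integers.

start (-3,4,1) = (f(1,0),f(0,1),f(1,1))
replace slot 2: 2·((-3)+1) − 4 = -8 → (-3,-8,1)

-3,-8,1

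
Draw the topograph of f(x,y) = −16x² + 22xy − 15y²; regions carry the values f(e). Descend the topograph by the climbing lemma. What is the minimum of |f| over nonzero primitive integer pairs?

translate: b→10 (≡-22 mod 32), so (16,-22,15)→(16,10,9)
flip: (16,10,9)→(9,-10,16)
translate: b→8 (≡-10 mod 18), so (9,-10,16)→(9,8,15)
reduced (well bottom): (9,8,15) with a≤c, −a<b≤a
well minimum |f| = |-9| = 9 (negative-definite)

9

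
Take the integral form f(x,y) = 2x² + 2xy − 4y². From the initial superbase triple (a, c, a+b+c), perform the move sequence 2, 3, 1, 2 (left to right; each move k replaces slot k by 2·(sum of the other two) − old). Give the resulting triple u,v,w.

start (2,-4,0) = (f(1,0),f(0,1),f(1,1))
replace slot 2: 2·(2+0) − (-4) = 8 → (2,8,0)
replace slot 3: 2·(2+8) − 0 = 20 → (2,8,20)
replace slot 1: 2·(8+20) − 2 = 54 → (54,8,20)
replace slot 2: 2·(54+20) − 8 = 140 → (54,140,20)

54,140,20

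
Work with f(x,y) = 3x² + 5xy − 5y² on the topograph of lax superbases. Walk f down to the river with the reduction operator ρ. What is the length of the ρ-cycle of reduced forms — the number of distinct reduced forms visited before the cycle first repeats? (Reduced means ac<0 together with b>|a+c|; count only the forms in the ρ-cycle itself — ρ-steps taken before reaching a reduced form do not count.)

D = 85, ⌊√D⌋ = 9
river: ρ → (-5,5,3)
river: ρ → (3,7,-3)
river: ρ → (-3,5,5)
river: ρ → (5,5,-3)
river: ρ → (-3,7,3)
river: ρ → (3,5,-5)
ρ-cycle length = 6 (tail of 0 descent steps not counted)

6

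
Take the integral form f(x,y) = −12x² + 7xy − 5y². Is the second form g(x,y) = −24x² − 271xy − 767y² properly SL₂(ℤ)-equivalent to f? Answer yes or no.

D₁ = -191, D₂ = -191
f is negative-definite; reduce −f:
−f: flip: (12,-7,5)→(5,7,12)
−f: translate: b→-3 (≡7 mod 10), so (5,7,12)→(5,-3,10)
−f: reduced (well bottom): (5,-3,10) with a≤c, −a<b≤a
flip sign back: reduced form of f is (-5,3,-10)
g is negative-definite; reduce −g:
−g: translate: b→-17 (≡271 mod 48), so (24,271,767)→(24,-17,5)
−g: flip: (24,-17,5)→(5,17,24)
−g: translate: b→-3 (≡17 mod 10), so (5,17,24)→(5,-3,10)
−g: reduced (well bottom): (5,-3,10) with a≤c, −a<b≤a
flip sign back: reduced form of g is (-5,3,-10)
reduced forms (-5, 3, -10) vs (-5, 3, -10) ⇒ equivalent

yes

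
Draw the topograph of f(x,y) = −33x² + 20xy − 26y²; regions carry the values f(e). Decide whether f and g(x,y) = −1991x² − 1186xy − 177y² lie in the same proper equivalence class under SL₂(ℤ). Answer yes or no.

D₁ = -3032, D₂ = -3032
f is negative-definite; reduce −f:
−f: flip: (33,-20,26)→(26,20,33)
−f: reduced (well bottom): (26,20,33) with a≤c, −a<b≤a
flip sign back: reduced form of f is (-26,-20,-33)
g is negative-definite; reduce −g:
−g: flip: (1991,1186,177)→(177,-1186,1991)
−g: translate: b→-124 (≡-1186 mod 354), so (177,-1186,1991)→(177,-124,26)
−g: flip: (177,-124,26)→(26,124,177)
−g: translate: b→20 (≡124 mod 52), so (26,124,177)→(26,20,33)
−g: reduced (well bottom): (26,20,33) with a≤c, −a<b≤a
flip sign back: reduced form of g is (-26,-20,-33)
reduced forms (-26, -20, -33) vs (-26, -20, -33) ⇒ equivalent

yes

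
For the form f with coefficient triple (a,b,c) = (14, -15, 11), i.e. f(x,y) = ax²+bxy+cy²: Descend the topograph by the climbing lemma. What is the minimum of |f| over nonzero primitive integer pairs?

translate: b→13 (≡-15 mod 28), so (14,-15,11)→(14,13,10)
flip: (14,13,10)→(10,-13,14)
translate: b→7 (≡-13 mod 20), so (10,-13,14)→(10,7,11)
reduced (well bottom): (10,7,11) with a≤c, −a<b≤a
well minimum = a = 10

10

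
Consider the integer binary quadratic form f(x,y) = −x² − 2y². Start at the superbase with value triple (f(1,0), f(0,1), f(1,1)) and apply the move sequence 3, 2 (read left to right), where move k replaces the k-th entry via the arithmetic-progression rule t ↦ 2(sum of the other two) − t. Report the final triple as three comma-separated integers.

start (-1,-2,-3) = (f(1,0),f(0,1),f(1,1))
replace slot 3: 2·((-1)+(-2)) − (-3) = -3 → (-1,-2,-3)
replace slot 2: 2·((-1)+(-3)) − (-2) = -6 → (-1,-6,-3)

-1,-6,-3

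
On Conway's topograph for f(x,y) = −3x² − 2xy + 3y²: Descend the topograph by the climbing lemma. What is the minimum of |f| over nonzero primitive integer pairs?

descent: ρ → (3,2,-3)  [lands on river]
river: ρ → (-3,4,2)
river: ρ → (2,4,-3)
river: ρ → (-3,2,3)
river: ρ → (3,4,-2)
river: ρ → (-2,4,3)
closes: descent 1, river 6
min |a| on river = 2

2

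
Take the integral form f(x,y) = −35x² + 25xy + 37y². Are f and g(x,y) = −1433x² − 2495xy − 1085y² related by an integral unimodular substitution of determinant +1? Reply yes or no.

D₁ = 5805, D₂ = 5805
river cycle of f (length 16): (37, 49, -23), (-23, 43, 43), (43, 43, -23), (-23, 49, 37), (37, 25, -35), (-35, 45, 27), (27, 63, -17), (-17, 73, 7), (7, 67, -47), (-47, 27, 27), … (6 more)
river cycle of g (length 16): (-23, 43, 43), (43, 43, -23), (-23, 49, 37), (37, 25, -35), (-35, 45, 27), (27, 63, -17), (-17, 73, 7), (7, 67, -47), (-47, 27, 27), (27, 27, -47), … (6 more)
cycles coincide ⇒ equivalent

yes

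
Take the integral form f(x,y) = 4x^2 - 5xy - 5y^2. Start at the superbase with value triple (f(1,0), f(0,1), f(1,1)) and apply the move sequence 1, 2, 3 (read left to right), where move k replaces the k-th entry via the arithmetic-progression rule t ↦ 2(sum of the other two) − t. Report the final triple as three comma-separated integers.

start (4,-5,-6) = (f(1,0),f(0,1),f(1,1))
replace slot 1: 2·((-5)+(-6)) − 4 = -26 → (-26,-5,-6)
replace slot 2: 2·((-26)+(-6)) − (-5) = -59 → (-26,-59,-6)
replace slot 3: 2·((-26)+(-59)) − (-6) = -164 → (-26,-59,-164)

-26,-59,-164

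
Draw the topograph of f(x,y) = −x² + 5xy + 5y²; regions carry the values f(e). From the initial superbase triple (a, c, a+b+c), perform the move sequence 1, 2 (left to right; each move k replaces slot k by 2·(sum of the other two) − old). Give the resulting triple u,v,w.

start (-1,5,9) = (f(1,0),f(0,1),f(1,1))
replace slot 1: 2·(5+9) − (-1) = 29 → (29,5,9)
replace slot 2: 2·(29+9) − 5 = 71 → (29,71,9)

29,71,9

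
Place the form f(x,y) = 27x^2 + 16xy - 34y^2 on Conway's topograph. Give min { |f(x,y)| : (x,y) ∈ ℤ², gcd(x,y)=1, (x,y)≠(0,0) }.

river: ρ → (-34,52,9)
river: ρ → (9,56,-22)
river: ρ → (-22,32,33)
river: ρ → (33,34,-21)
river: ρ → (-21,50,17)
river: ρ → (17,52,-18)
river: ρ → (-18,56,11)
river: ρ → (11,54,-23)
river: ρ → (-23,38,27)
river: ρ → (27,16,-34)
closes: descent 0, river 10
min |a| on river = 9

9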